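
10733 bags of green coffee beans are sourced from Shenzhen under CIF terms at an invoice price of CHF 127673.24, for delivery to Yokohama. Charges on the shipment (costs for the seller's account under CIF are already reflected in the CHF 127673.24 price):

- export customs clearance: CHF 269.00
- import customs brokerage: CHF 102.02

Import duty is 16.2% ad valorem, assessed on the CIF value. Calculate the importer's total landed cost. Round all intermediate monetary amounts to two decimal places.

CIF: the seller pays costs through ocean freight and marine insurance to the destination port.
Already in the invoice (seller's account under CIF): export clearance — exclude.
The CIF price already equals the CIF value: 127673.24
Import duty = 127673.24 × 16.2% = 20683.06
Buyer bears: brokerage 102.02 + duty 20683.06 = 20785.08
Landed cost = invoice 127673.24 + 20785.08 = 148458.32

Total landed cost: CHF 148458.32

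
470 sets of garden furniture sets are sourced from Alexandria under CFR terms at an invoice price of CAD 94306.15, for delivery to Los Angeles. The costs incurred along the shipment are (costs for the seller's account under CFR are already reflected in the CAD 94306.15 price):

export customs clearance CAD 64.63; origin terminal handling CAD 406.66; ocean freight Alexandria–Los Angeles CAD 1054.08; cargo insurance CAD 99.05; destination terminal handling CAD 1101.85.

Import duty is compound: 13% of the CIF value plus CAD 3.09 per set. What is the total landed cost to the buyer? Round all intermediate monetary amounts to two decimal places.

CFR: the seller pays costs through ocean freight to the destination port, but not insurance.
Already in the invoice (seller's account under CFR): export clearance, origin terminal, freight — exclude.
CIF value = CFR price + insurance = 94306.15 + 99.05 = 94405.20
Ad valorem component: 94405.20 × 13% = 12272.68
Specific component: 470 × 3.09 = 1452.30
Import duty = 12272.68 + 1452.30 = 13724.98
Buyer bears: insurance 99.05 + destination terminal 1101.85 + duty 13724.98 = 14925.88
Landed cost = invoice 94306.15 + 14925.88 = 109232.03

Total landed cost: CAD 109232.03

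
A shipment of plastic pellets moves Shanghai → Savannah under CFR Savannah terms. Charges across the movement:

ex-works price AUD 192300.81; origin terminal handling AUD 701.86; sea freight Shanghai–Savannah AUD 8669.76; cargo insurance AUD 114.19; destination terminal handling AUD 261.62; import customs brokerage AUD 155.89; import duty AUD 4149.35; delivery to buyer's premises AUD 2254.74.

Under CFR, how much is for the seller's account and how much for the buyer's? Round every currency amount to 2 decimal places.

Seller: AUD 201672.43; buyer: AUD 6935.79

CFR: the seller pays costs through ocean freight to the destination port, but not insurance.
Seller's account: goods 192300.81 + origin terminal 701.86 + freight 8669.76 = 201672.43
Buyer's account: insurance 114.19 + destination terminal 261.62 + brokerage 155.89 + duty 4149.35 + delivery 2254.74 = 6935.79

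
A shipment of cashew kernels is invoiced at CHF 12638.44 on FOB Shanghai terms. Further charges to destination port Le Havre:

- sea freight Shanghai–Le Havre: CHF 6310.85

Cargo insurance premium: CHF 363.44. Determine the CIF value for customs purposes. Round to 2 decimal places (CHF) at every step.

CIF value: CHF 19312.73

CIF = FOB price + freight + insurance
CIF = 12638.44 + 6310.85 + 363.44 = 19312.73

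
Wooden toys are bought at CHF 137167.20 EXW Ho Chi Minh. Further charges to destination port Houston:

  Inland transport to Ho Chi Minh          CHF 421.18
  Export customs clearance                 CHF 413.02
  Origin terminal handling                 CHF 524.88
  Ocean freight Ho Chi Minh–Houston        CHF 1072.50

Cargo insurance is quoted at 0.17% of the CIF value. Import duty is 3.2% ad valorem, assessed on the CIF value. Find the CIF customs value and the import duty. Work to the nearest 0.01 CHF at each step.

CIF value: CHF 139836.50; import duty: CHF 4474.77

Let C be the CIF value. C = EXW price + pre-shipment costs + freight + 0.17% × C
C − 0.17% × C = 137167.20 + 421.18 + 413.02 + 524.88 + 1072.50
0.9983 × C = 139598.78
C = 139598.78 / 0.9983 = 139836.50
Insurance premium = 0.17% × 139836.50 = 237.72
Import duty = 139836.50 × 3.2% = 4474.77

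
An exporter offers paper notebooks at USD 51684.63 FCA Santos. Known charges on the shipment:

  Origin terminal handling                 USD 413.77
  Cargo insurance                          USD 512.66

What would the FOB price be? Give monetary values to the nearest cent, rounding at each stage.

FOB price: USD 52098.40

Not relevant to the conversion: insurance — on the buyer under both terms; not part of either seller's price.
From FCA to FOB, the seller additionally bears: origin terminal.
FOB price = 51684.63 + 413.77 = 52098.40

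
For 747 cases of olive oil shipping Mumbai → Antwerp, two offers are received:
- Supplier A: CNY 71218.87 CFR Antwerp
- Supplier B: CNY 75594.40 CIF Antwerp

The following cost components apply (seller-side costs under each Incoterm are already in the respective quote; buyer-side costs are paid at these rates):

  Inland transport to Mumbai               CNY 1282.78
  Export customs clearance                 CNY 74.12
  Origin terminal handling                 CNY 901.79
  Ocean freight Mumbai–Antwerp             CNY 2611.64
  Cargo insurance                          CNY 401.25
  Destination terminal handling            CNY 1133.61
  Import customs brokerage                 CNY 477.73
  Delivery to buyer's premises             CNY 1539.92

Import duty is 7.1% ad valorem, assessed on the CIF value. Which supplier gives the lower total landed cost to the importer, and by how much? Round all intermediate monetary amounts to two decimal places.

Supplier A (CFR):
CIF value = CFR price + insurance = 71218.87 + 401.25 = 71620.12
Import duty = 71620.12 × 7.1% = 5085.03
Buyer bears (A): 401.25 + 1133.61 + 477.73 + 1539.92 = 3552.51
Landed cost (A) = invoice 71218.87 + 3552.51 + duty 5085.03 = 79856.41
Supplier B (CIF):
The CIF price already equals the CIF value: 75594.40
Import duty = 75594.40 × 7.1% = 5367.20
Buyer bears (B): 1133.61 + 477.73 + 1539.92 = 3151.26
Landed cost (B) = invoice 75594.40 + 3151.26 + duty 5367.20 = 84112.86
Difference = |79856.41 − 84112.86| = 4256.45

Supplier A is cheaper by CNY 4256.45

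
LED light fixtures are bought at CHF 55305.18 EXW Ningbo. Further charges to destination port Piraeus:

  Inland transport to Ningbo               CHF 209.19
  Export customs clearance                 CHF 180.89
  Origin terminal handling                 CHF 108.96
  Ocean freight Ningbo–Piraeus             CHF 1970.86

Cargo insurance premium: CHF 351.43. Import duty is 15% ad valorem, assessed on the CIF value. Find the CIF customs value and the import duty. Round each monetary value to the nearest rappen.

CIF value: CHF 58126.51; import duty: CHF 8718.98

CIF = EXW price + pre-shipment costs + freight + insurance
CIF = 55305.18 + 209.19 + 180.89 + 108.96 + 1970.86 + 351.43 = 58126.51
Import duty = 58126.51 × 15% = 8718.98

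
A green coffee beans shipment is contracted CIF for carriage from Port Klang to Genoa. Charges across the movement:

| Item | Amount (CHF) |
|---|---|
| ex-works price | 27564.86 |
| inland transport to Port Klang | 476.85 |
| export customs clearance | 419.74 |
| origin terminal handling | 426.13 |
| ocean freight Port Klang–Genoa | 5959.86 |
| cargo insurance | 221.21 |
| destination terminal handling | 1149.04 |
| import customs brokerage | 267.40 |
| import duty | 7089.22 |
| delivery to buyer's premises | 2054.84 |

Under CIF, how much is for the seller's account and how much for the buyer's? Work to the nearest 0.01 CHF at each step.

Seller: CHF 35068.65; buyer: CHF 10560.50

CIF: the seller pays costs through ocean freight and marine insurance to the destination port.
Seller's account: goods 27564.86 + inland to port 476.85 + export clearance 419.74 + origin terminal 426.13 + freight 5959.86 + insurance 221.21 = 35068.65
Buyer's account: destination terminal 1149.04 + brokerage 267.40 + duty 7089.22 + delivery 2054.84 = 10560.50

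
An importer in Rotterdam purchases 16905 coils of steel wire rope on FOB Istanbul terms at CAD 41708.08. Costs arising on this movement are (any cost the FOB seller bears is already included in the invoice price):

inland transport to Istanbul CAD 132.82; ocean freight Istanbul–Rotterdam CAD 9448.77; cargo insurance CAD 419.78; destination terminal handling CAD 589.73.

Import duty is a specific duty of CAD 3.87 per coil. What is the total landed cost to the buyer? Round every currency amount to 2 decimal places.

FOB: the seller bears costs until goods are on board at the origin port; the buyer bears freight, insurance and all costs thereafter.
Already in the invoice (seller's account under FOB): inland to port — exclude.
CIF value = FOB price + freight + insurance = 41708.08 + 9448.77 + 419.78 = 51576.63
Import duty = 16905 × 3.87 = 65422.35
Buyer bears: freight 9448.77 + insurance 419.78 + destination terminal 589.73 + duty 65422.35 = 75880.63
Landed cost = invoice 41708.08 + 75880.63 = 117588.71

Total landed cost: CAD 117588.71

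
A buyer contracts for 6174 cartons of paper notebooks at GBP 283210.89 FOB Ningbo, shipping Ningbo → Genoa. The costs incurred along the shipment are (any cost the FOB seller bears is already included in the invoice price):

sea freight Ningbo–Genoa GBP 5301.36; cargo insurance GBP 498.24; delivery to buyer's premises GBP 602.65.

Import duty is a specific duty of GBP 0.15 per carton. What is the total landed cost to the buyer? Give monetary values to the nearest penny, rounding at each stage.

FOB: the seller bears costs until goods are on board at the origin port; the buyer bears freight, insurance and all costs thereafter.
CIF value = FOB price + freight + insurance = 283210.89 + 5301.36 + 498.24 = 289010.49
Import duty = 6174 × 0.15 = 926.10
Buyer bears: freight 5301.36 + insurance 498.24 + delivery 602.65 + duty 926.10 = 7328.35
Landed cost = invoice 283210.89 + 7328.35 = 290539.24

Total landed cost: GBP 290539.24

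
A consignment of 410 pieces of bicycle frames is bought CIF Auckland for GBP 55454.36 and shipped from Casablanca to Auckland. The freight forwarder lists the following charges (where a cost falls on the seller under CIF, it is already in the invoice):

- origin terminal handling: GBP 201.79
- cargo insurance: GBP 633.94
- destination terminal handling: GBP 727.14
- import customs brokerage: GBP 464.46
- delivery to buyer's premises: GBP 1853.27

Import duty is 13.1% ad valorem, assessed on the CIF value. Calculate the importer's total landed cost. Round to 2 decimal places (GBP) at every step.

Total landed cost: GBP 65763.75

CIF: the seller pays costs through ocean freight and marine insurance to the destination port.
Already in the invoice (seller's account under CIF): origin terminal, insurance — exclude.
The CIF price already equals the CIF value: 55454.36
Import duty = 55454.36 × 13.1% = 7264.52
Buyer bears: destination terminal 727.14 + brokerage 464.46 + delivery 1853.27 + duty 7264.52 = 10309.39
Landed cost = invoice 55454.36 + 10309.39 = 65763.75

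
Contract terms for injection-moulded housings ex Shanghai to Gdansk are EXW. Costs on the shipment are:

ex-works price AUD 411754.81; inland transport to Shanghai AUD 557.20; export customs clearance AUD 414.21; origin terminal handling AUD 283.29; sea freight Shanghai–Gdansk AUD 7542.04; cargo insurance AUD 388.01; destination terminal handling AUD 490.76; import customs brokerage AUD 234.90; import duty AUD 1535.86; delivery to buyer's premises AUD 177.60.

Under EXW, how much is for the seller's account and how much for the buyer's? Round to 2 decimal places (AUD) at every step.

EXW: the seller makes goods available at their premises; the buyer bears all onward costs.
Seller's account: goods 411754.81 = 411754.81
Buyer's account: inland to port 557.20 + export clearance 414.21 + origin terminal 283.29 + freight 7542.04 + insurance 388.01 + destination terminal 490.76 + brokerage 234.90 + duty 1535.86 + delivery 177.60 = 11623.87

Seller: AUD 411754.81; buyer: AUD 11623.87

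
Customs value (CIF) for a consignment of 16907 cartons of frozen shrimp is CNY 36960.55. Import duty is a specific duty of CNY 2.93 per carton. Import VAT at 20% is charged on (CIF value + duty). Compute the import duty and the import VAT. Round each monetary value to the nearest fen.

Import duty = 16907 × 2.93 = 49537.51
VAT base = CIF + duty = 36960.55 + 49537.51 = 86498.06
Import VAT = 86498.06 × 20% = 17299.61

Import duty: CNY 49537.51; import VAT: CNY 17299.61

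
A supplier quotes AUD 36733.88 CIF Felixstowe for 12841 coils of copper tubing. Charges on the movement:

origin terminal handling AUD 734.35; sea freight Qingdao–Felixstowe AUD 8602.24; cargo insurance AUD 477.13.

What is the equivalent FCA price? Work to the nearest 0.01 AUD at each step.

FCA price: AUD 26920.16

From CIF to FCA, the seller no longer bears: origin terminal, freight, insurance.
FCA price = 36733.88 − 734.35 − 8602.24 − 477.13 = 26920.16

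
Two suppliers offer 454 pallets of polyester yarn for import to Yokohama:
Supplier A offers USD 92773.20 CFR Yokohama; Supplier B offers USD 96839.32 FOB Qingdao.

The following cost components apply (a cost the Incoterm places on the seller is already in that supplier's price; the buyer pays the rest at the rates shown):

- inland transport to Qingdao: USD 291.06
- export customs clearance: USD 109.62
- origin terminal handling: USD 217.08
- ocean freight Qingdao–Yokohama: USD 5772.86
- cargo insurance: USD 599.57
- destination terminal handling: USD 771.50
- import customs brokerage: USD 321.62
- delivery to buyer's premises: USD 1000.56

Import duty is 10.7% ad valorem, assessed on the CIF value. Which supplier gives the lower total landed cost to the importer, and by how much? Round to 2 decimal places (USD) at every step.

Supplier A (CFR):
CIF value = CFR price + insurance = 92773.20 + 599.57 = 93372.77
Import duty = 93372.77 × 10.7% = 9990.89
Buyer bears (A): 599.57 + 771.50 + 321.62 + 1000.56 = 2693.25
Landed cost (A) = invoice 92773.20 + 2693.25 + duty 9990.89 = 105457.34
Supplier B (FOB):
CIF value = FOB price + freight + insurance = 96839.32 + 5772.86 + 599.57 = 103211.75
Import duty = 103211.75 × 10.7% = 11043.66
Buyer bears (B): 5772.86 + 599.57 + 771.50 + 321.62 + 1000.56 = 8466.11
Landed cost (B) = invoice 96839.32 + 8466.11 + duty 11043.66 = 116349.09
Difference = |105457.34 − 116349.09| = 10891.75

Supplier A is cheaper by USD 10891.75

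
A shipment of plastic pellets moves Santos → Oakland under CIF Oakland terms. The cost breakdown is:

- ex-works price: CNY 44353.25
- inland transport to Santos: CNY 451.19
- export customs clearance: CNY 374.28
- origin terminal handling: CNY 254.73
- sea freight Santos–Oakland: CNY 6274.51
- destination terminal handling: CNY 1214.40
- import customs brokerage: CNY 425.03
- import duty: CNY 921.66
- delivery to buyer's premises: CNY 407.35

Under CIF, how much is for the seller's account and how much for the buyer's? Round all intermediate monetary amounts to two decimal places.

CIF: the seller pays costs through ocean freight and marine insurance to the destination port.
Seller's account: goods 44353.25 + inland to port 451.19 + export clearance 374.28 + origin terminal 254.73 + freight 6274.51 = 51707.96
Buyer's account: destination terminal 1214.40 + brokerage 425.03 + duty 921.66 + delivery 407.35 = 2968.44

Seller: CNY 51707.96; buyer: CNY 2968.44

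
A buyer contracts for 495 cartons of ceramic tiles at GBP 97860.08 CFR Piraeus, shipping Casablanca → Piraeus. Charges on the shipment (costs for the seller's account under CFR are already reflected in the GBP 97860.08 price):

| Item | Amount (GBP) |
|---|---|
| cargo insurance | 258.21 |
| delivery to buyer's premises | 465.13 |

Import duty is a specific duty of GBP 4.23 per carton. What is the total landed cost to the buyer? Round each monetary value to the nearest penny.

Total landed cost: GBP 100677.27

CFR: the seller pays costs through ocean freight to the destination port, but not insurance.
CIF value = CFR price + insurance = 97860.08 + 258.21 = 98118.29
Import duty = 495 × 4.23 = 2093.85
Buyer bears: insurance 258.21 + delivery 465.13 + duty 2093.85 = 2817.19
Landed cost = invoice 97860.08 + 2817.19 = 100677.27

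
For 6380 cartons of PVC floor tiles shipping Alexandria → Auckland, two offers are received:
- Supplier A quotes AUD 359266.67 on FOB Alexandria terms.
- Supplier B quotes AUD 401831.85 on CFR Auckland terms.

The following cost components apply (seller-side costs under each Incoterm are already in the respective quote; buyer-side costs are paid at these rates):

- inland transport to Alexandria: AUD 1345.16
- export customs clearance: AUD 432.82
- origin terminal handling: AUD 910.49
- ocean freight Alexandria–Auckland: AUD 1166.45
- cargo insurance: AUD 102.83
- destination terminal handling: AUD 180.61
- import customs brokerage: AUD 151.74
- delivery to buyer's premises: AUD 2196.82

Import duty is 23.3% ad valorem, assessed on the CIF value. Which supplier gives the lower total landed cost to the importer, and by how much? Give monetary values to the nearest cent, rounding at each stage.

Supplier A (FOB):
CIF value = FOB price + freight + insurance = 359266.67 + 1166.45 + 102.83 = 360535.95
Import duty = 360535.95 × 23.3% = 84004.88
Buyer bears (A): 1166.45 + 102.83 + 180.61 + 151.74 + 2196.82 = 3798.45
Landed cost (A) = invoice 359266.67 + 3798.45 + duty 84004.88 = 447070.00
Supplier B (CFR):
CIF value = CFR price + insurance = 401831.85 + 102.83 = 401934.68
Import duty = 401934.68 × 23.3% = 93650.78
Buyer bears (B): 102.83 + 180.61 + 151.74 + 2196.82 = 2632.00
Landed cost (B) = invoice 401831.85 + 2632.00 + duty 93650.78 = 498114.63
Difference = |447070.00 − 498114.63| = 51044.63

Supplier A is cheaper by AUD 51044.63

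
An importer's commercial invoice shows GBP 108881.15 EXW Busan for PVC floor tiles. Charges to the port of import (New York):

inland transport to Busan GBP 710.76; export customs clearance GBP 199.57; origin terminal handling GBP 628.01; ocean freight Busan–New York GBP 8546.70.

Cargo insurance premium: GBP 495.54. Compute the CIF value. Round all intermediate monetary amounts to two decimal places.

CIF = EXW price + pre-shipment costs + freight + insurance
CIF = 108881.15 + 710.76 + 199.57 + 628.01 + 8546.70 + 495.54 = 119461.73

CIF value: GBP 119461.73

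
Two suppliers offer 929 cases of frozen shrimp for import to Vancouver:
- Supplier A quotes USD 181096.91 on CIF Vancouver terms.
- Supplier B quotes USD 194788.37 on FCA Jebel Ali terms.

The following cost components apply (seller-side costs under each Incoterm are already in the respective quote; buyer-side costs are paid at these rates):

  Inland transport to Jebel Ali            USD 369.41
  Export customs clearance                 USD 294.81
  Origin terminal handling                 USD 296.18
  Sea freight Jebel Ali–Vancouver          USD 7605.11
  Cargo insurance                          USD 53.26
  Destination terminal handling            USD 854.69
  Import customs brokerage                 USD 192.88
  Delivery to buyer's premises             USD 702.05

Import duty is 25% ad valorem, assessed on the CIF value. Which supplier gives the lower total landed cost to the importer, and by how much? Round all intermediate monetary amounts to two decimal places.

Supplier A (CIF):
The CIF price already equals the CIF value: 181096.91
Import duty = 181096.91 × 25% = 45274.23
Buyer bears (A): 854.69 + 192.88 + 702.05 = 1749.62
Landed cost (A) = invoice 181096.91 + 1749.62 + duty 45274.23 = 228120.76
Supplier B (FCA):
CIF value = FCA price + origin terminal + freight + insurance = 194788.37 + 296.18 + 7605.11 + 53.26 = 202742.92
Import duty = 202742.92 × 25% = 50685.73
Buyer bears (B): 296.18 + 7605.11 + 53.26 + 854.69 + 192.88 + 702.05 = 9704.17
Landed cost (B) = invoice 194788.37 + 9704.17 + duty 50685.73 = 255178.27
Difference = |228120.76 − 255178.27| = 27057.51

Supplier A is cheaper by USD 27057.51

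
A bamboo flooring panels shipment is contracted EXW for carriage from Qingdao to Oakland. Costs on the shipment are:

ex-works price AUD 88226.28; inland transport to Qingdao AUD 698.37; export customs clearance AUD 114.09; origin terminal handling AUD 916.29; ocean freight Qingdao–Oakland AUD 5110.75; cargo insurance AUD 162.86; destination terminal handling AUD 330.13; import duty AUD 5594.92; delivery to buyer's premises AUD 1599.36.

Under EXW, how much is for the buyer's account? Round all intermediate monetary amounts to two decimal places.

EXW: the seller makes goods available at their premises; the buyer bears all onward costs.
Seller's account: goods 88226.28 = 88226.28
Buyer's account: inland to port 698.37 + export clearance 114.09 + origin terminal 916.29 + freight 5110.75 + insurance 162.86 + destination terminal 330.13 + duty 5594.92 + delivery 1599.36 = 14526.77

Buyer's account: AUD 14526.77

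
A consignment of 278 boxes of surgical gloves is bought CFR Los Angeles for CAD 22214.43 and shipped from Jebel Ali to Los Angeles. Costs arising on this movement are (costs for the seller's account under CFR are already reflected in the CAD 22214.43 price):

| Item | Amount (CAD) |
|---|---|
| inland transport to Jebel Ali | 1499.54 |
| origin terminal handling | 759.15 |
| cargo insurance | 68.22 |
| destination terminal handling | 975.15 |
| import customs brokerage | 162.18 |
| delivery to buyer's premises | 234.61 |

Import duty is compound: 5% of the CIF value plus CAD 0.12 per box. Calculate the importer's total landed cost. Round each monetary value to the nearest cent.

CFR: the seller pays costs through ocean freight to the destination port, but not insurance.
Already in the invoice (seller's account under CFR): inland to port, origin terminal — exclude.
CIF value = CFR price + insurance = 22214.43 + 68.22 = 22282.65
Ad valorem component: 22282.65 × 5% = 1114.13
Specific component: 278 × 0.12 = 33.36
Import duty = 1114.13 + 33.36 = 1147.49
Buyer bears: insurance 68.22 + destination terminal 975.15 + brokerage 162.18 + delivery 234.61 + duty 1147.49 = 2587.65
Landed cost = invoice 22214.43 + 2587.65 = 24802.08

Total landed cost: CAD 24802.08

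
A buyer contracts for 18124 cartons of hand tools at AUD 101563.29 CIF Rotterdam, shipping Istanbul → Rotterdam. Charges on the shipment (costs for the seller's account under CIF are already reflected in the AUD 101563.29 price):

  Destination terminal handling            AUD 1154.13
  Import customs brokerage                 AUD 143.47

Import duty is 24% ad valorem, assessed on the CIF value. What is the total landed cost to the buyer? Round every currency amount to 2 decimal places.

Total landed cost: AUD 127236.08

CIF: the seller pays costs through ocean freight and marine insurance to the destination port.
The CIF price already equals the CIF value: 101563.29
Import duty = 101563.29 × 24% = 24375.19
Buyer bears: destination terminal 1154.13 + brokerage 143.47 + duty 24375.19 = 25672.79
Landed cost = invoice 101563.29 + 25672.79 = 127236.08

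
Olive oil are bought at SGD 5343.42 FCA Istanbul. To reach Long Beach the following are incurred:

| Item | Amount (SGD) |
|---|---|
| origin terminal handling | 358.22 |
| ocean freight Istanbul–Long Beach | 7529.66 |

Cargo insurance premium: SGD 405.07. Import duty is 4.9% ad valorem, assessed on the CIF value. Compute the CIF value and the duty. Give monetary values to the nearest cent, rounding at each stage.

CIF value: SGD 13636.37; import duty: SGD 668.18

CIF = FCA price + pre-shipment costs + freight + insurance
CIF = 5343.42 + 358.22 + 7529.66 + 405.07 = 13636.37
Import duty = 13636.37 × 4.9% = 668.18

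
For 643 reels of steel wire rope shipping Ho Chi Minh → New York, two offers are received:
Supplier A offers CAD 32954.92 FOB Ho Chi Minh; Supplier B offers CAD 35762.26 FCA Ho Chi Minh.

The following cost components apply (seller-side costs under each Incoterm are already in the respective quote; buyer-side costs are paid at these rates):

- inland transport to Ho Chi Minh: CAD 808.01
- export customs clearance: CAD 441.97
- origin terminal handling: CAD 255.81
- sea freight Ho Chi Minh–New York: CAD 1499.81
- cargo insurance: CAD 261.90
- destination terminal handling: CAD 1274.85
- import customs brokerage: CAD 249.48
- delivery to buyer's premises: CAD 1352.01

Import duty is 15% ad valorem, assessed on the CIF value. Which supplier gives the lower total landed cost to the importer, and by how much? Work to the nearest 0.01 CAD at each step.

Supplier A (FOB):
CIF value = FOB price + freight + insurance = 32954.92 + 1499.81 + 261.90 = 34716.63
Import duty = 34716.63 × 15% = 5207.49
Buyer bears (A): 1499.81 + 261.90 + 1274.85 + 249.48 + 1352.01 = 4638.05
Landed cost (A) = invoice 32954.92 + 4638.05 + duty 5207.49 = 42800.46
Supplier B (FCA):
CIF value = FCA price + origin terminal + freight + insurance = 35762.26 + 255.81 + 1499.81 + 261.90 = 37779.78
Import duty = 37779.78 × 15% = 5666.97
Buyer bears (B): 255.81 + 1499.81 + 261.90 + 1274.85 + 249.48 + 1352.01 = 4893.86
Landed cost (B) = invoice 35762.26 + 4893.86 + duty 5666.97 = 46323.09
Difference = |42800.46 − 46323.09| = 3522.63

Supplier A is cheaper by CAD 3522.63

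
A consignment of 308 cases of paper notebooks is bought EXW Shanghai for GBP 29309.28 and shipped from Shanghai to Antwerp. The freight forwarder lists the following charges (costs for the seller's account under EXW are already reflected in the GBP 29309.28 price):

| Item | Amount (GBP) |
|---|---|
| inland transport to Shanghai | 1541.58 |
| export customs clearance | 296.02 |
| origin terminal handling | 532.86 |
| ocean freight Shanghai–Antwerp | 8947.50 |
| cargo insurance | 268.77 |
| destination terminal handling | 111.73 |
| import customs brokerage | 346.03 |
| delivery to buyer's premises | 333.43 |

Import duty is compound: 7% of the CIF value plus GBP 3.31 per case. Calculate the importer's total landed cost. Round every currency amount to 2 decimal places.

Total landed cost: GBP 45569.40

EXW: the seller makes goods available at their premises; the buyer bears all onward costs.
CIF value = EXW price + inland to port + export clearance + origin terminal + freight + insurance = 29309.28 + 1541.58 + 296.02 + 532.86 + 8947.50 + 268.77 = 40896.01
Ad valorem component: 40896.01 × 7% = 2862.72
Specific component: 308 × 3.31 = 1019.48
Import duty = 2862.72 + 1019.48 = 3882.20
Buyer bears: inland to port 1541.58 + export clearance 296.02 + origin terminal 532.86 + freight 8947.50 + insurance 268.77 + destination terminal 111.73 + brokerage 346.03 + delivery 333.43 + duty 3882.20 = 16260.12
Landed cost = invoice 29309.28 + 16260.12 = 45569.40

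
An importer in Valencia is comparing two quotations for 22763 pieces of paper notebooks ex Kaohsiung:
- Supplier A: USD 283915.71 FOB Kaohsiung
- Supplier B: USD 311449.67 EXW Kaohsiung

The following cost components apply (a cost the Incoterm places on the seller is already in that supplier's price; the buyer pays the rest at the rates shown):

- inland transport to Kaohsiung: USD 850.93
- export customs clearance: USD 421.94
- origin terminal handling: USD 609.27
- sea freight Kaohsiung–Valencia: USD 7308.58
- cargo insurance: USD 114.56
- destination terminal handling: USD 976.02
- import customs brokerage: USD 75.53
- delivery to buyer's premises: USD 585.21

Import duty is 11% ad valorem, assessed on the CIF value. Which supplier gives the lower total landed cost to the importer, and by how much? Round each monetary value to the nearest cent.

Supplier A (FOB):
CIF value = FOB price + freight + insurance = 283915.71 + 7308.58 + 114.56 = 291338.85
Import duty = 291338.85 × 11% = 32047.27
Buyer bears (A): 7308.58 + 114.56 + 976.02 + 75.53 + 585.21 = 9059.90
Landed cost (A) = invoice 283915.71 + 9059.90 + duty 32047.27 = 325022.88
Supplier B (EXW):
CIF value = EXW price + inland to port + export clearance + origin terminal + freight + insurance = 311449.67 + 850.93 + 421.94 + 609.27 + 7308.58 + 114.56 = 320754.95
Import duty = 320754.95 × 11% = 35283.04
Buyer bears (B): 850.93 + 421.94 + 609.27 + 7308.58 + 114.56 + 976.02 + 75.53 + 585.21 = 10942.04
Landed cost (B) = invoice 311449.67 + 10942.04 + duty 35283.04 = 357674.75
Difference = |325022.88 − 357674.75| = 32651.87

Supplier A is cheaper by USD 32651.87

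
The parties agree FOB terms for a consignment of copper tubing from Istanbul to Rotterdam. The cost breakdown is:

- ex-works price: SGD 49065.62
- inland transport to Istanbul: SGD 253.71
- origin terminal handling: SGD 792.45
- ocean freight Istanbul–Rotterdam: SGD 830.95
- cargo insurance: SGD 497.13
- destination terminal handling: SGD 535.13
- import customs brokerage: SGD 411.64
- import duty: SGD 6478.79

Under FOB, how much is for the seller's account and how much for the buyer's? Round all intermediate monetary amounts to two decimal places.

FOB: the seller bears costs until goods are on board at the origin port; the buyer bears freight, insurance and all costs thereafter.
Seller's account: goods 49065.62 + inland to port 253.71 + origin terminal 792.45 = 50111.78
Buyer's account: freight 830.95 + insurance 497.13 + destination terminal 535.13 + brokerage 411.64 + duty 6478.79 = 8753.64

Seller: SGD 50111.78; buyer: SGD 8753.64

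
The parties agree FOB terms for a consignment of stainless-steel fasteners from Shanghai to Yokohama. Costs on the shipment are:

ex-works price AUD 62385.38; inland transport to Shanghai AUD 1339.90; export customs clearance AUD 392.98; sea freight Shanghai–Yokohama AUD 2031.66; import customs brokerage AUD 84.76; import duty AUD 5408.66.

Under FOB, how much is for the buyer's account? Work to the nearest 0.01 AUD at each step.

Buyer's account: AUD 7525.08

FOB: the seller bears costs until goods are on board at the origin port; the buyer bears freight, insurance and all costs thereafter.
Seller's account: goods 62385.38 + inland to port 1339.90 + export clearance 392.98 = 64118.26
Buyer's account: freight 2031.66 + brokerage 84.76 + duty 5408.66 = 7525.08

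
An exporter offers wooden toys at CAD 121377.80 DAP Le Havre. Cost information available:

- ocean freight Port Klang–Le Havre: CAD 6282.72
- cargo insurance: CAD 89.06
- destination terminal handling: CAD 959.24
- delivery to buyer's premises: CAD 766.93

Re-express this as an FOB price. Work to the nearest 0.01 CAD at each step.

From DAP to FOB, the seller no longer bears: freight, insurance, destination terminal, delivery.
FOB price = 121377.80 − 6282.72 − 89.06 − 959.24 − 766.93 = 113279.85

FOB price: CAD 113279.85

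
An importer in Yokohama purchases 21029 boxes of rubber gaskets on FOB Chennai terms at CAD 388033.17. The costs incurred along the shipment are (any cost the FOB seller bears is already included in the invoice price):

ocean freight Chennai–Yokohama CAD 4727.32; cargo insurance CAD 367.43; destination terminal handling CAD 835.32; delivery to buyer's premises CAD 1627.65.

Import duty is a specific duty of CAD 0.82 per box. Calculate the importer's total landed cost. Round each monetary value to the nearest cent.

Total landed cost: CAD 412834.67

FOB: the seller bears costs until goods are on board at the origin port; the buyer bears freight, insurance and all costs thereafter.
CIF value = FOB price + freight + insurance = 388033.17 + 4727.32 + 367.43 = 393127.92
Import duty = 21029 × 0.82 = 17243.78
Buyer bears: freight 4727.32 + insurance 367.43 + destination terminal 835.32 + delivery 1627.65 + duty 17243.78 = 24801.50
Landed cost = invoice 388033.17 + 24801.50 = 412834.67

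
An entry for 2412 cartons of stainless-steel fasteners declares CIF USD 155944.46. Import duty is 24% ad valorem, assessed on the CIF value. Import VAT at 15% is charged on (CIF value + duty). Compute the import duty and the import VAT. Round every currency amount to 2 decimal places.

Import duty = 155944.46 × 24% = 37426.67
VAT base = CIF + duty = 155944.46 + 37426.67 = 193371.13
Import VAT = 193371.13 × 15% = 29005.67

Import duty: USD 37426.67; import VAT: USD 29005.67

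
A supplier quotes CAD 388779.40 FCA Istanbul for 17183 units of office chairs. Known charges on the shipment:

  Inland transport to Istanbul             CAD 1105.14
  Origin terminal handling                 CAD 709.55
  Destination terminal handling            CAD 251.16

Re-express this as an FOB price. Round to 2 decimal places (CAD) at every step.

FOB price: CAD 389488.95

Not relevant to the conversion: inland to port — on the seller under both FCA and FOB; already in the FCA price and stays in the FOB price. destination terminal — on the buyer under both terms; not part of either seller's price.
From FCA to FOB, the seller additionally bears: origin terminal.
FOB price = 388779.40 + 709.55 = 389488.95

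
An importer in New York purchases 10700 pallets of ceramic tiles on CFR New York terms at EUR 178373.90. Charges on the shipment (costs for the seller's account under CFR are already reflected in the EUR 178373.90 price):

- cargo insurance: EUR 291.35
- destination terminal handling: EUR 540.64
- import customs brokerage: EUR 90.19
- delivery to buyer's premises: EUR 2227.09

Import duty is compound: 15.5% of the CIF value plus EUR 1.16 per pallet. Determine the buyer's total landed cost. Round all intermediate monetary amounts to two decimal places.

Total landed cost: EUR 221628.28

CFR: the seller pays costs through ocean freight to the destination port, but not insurance.
CIF value = CFR price + insurance = 178373.90 + 291.35 = 178665.25
Ad valorem component: 178665.25 × 15.5% = 27693.11
Specific component: 10700 × 1.16 = 12412.00
Import duty = 27693.11 + 12412.00 = 40105.11
Buyer bears: insurance 291.35 + destination terminal 540.64 + brokerage 90.19 + delivery 2227.09 + duty 40105.11 = 43254.38
Landed cost = invoice 178373.90 + 43254.38 = 221628.28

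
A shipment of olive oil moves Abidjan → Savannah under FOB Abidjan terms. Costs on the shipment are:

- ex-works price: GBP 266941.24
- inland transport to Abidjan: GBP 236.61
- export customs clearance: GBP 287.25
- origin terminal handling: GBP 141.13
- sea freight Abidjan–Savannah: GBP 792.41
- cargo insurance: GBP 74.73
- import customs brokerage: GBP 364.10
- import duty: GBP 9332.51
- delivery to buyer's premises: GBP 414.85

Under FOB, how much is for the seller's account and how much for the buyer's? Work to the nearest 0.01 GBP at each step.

Seller: GBP 267606.23; buyer: GBP 10978.60

FOB: the seller bears costs until goods are on board at the origin port; the buyer bears freight, insurance and all costs thereafter.
Seller's account: goods 266941.24 + inland to port 236.61 + export clearance 287.25 + origin terminal 141.13 = 267606.23
Buyer's account: freight 792.41 + insurance 74.73 + brokerage 364.10 + duty 9332.51 + delivery 414.85 = 10978.60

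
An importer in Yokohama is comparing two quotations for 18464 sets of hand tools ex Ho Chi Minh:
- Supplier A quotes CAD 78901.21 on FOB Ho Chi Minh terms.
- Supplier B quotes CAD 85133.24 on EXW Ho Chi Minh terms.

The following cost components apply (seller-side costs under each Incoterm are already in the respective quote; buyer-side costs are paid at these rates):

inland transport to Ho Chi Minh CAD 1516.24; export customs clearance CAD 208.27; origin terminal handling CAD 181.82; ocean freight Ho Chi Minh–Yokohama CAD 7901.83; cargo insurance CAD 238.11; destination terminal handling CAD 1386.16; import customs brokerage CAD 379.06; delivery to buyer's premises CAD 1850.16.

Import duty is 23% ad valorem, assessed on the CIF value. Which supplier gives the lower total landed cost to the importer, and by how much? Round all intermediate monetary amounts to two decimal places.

Supplier A is cheaper by CAD 10010.19

Supplier A (FOB):
CIF value = FOB price + freight + insurance = 78901.21 + 7901.83 + 238.11 = 87041.15
Import duty = 87041.15 × 23% = 20019.46
Buyer bears (A): 7901.83 + 238.11 + 1386.16 + 379.06 + 1850.16 = 11755.32
Landed cost (A) = invoice 78901.21 + 11755.32 + duty 20019.46 = 110675.99
Supplier B (EXW):
CIF value = EXW price + inland to port + export clearance + origin terminal + freight + insurance = 85133.24 + 1516.24 + 208.27 + 181.82 + 7901.83 + 238.11 = 95179.51
Import duty = 95179.51 × 23% = 21891.29
Buyer bears (B): 1516.24 + 208.27 + 181.82 + 7901.83 + 238.11 + 1386.16 + 379.06 + 1850.16 = 13661.65
Landed cost (B) = invoice 85133.24 + 13661.65 + duty 21891.29 = 120686.18
Difference = |110675.99 − 120686.18| = 10010.19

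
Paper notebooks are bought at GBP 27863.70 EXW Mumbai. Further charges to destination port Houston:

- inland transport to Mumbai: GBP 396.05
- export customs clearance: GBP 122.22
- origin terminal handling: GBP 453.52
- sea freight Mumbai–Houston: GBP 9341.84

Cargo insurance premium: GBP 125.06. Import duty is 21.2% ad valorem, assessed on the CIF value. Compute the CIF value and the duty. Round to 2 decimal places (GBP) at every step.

CIF = EXW price + pre-shipment costs + freight + insurance
CIF = 27863.70 + 396.05 + 122.22 + 453.52 + 9341.84 + 125.06 = 38302.39
Import duty = 38302.39 × 21.2% = 8120.11

CIF value: GBP 38302.39; import duty: GBP 8120.11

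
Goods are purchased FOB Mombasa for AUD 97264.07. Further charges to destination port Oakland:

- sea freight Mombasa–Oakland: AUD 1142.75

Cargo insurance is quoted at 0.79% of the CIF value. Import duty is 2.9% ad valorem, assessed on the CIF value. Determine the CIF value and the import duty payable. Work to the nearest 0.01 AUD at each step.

CIF value: AUD 99190.42; import duty: AUD 2876.52

Let C be the CIF value. C = FOB price + freight + 0.79% × C
C − 0.79% × C = 97264.07 + 1142.75
0.9921 × C = 98406.82
C = 98406.82 / 0.9921 = 99190.42
Insurance premium = 0.79% × 99190.42 = 783.60
Import duty = 99190.42 × 2.9% = 2876.52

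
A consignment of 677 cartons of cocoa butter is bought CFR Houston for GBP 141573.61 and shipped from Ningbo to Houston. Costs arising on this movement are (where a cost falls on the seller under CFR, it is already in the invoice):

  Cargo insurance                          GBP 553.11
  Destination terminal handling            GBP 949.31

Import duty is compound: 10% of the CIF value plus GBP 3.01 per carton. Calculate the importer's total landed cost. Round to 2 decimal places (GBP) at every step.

CFR: the seller pays costs through ocean freight to the destination port, but not insurance.
CIF value = CFR price + insurance = 141573.61 + 553.11 = 142126.72
Ad valorem component: 142126.72 × 10% = 14212.67
Specific component: 677 × 3.01 = 2037.77
Import duty = 14212.67 + 2037.77 = 16250.44
Buyer bears: insurance 553.11 + destination terminal 949.31 + duty 16250.44 = 17752.86
Landed cost = invoice 141573.61 + 17752.86 = 159326.47

Total landed cost: GBP 159326.47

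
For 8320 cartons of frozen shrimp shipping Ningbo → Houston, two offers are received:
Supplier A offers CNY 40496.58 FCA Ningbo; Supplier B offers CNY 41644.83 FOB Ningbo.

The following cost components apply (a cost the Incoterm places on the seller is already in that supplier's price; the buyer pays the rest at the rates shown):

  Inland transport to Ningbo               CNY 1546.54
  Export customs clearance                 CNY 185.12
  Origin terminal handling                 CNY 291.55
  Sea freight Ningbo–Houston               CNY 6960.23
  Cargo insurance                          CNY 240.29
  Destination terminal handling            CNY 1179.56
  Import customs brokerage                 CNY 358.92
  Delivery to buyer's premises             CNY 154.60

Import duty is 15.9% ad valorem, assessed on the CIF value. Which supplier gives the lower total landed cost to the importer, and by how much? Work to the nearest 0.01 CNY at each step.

Supplier A is cheaper by CNY 992.91

Supplier A (FCA):
CIF value = FCA price + origin terminal + freight + insurance = 40496.58 + 291.55 + 6960.23 + 240.29 = 47988.65
Import duty = 47988.65 × 15.9% = 7630.20
Buyer bears (A): 291.55 + 6960.23 + 240.29 + 1179.56 + 358.92 + 154.60 = 9185.15
Landed cost (A) = invoice 40496.58 + 9185.15 + duty 7630.20 = 57311.93
Supplier B (FOB):
CIF value = FOB price + freight + insurance = 41644.83 + 6960.23 + 240.29 = 48845.35
Import duty = 48845.35 × 15.9% = 7766.41
Buyer bears (B): 6960.23 + 240.29 + 1179.56 + 358.92 + 154.60 = 8893.60
Landed cost (B) = invoice 41644.83 + 8893.60 + duty 7766.41 = 58304.84
Difference = |57311.93 − 58304.84| = 992.91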